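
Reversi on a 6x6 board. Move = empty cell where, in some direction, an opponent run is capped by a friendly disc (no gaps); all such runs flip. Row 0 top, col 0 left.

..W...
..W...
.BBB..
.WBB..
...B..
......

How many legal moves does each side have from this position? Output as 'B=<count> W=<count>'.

-- B to move --
(0,1): flips 1 -> legal
(0,3): flips 1 -> legal
(1,1): no bracket -> illegal
(1,3): no bracket -> illegal
(2,0): no bracket -> illegal
(3,0): flips 1 -> legal
(4,0): flips 1 -> legal
(4,1): flips 1 -> legal
(4,2): no bracket -> illegal
B mobility = 5
-- W to move --
(1,0): no bracket -> illegal
(1,1): flips 1 -> legal
(1,3): flips 1 -> legal
(1,4): no bracket -> illegal
(2,0): no bracket -> illegal
(2,4): no bracket -> illegal
(3,0): flips 1 -> legal
(3,4): flips 3 -> legal
(4,1): no bracket -> illegal
(4,2): flips 2 -> legal
(4,4): no bracket -> illegal
(5,2): no bracket -> illegal
(5,3): no bracket -> illegal
(5,4): no bracket -> illegal
W mobility = 5

Answer: B=5 W=5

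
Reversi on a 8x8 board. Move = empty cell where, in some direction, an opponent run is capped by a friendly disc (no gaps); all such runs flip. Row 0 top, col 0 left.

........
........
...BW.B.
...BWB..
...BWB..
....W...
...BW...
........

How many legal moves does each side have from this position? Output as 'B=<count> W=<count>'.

-- B to move --
(1,3): flips 1 -> legal
(1,4): no bracket -> illegal
(1,5): flips 1 -> legal
(2,5): flips 2 -> legal
(5,3): flips 1 -> legal
(5,5): flips 1 -> legal
(6,5): flips 2 -> legal
(7,3): no bracket -> illegal
(7,4): no bracket -> illegal
(7,5): no bracket -> illegal
B mobility = 6
-- W to move --
(1,2): flips 1 -> legal
(1,3): no bracket -> illegal
(1,4): no bracket -> illegal
(1,5): no bracket -> illegal
(1,6): no bracket -> illegal
(1,7): flips 2 -> legal
(2,2): flips 2 -> legal
(2,5): no bracket -> illegal
(2,7): no bracket -> illegal
(3,2): flips 2 -> legal
(3,6): flips 2 -> legal
(3,7): no bracket -> illegal
(4,2): flips 2 -> legal
(4,6): flips 2 -> legal
(5,2): flips 1 -> legal
(5,3): no bracket -> illegal
(5,5): no bracket -> illegal
(5,6): flips 1 -> legal
(6,2): flips 1 -> legal
(7,2): flips 1 -> legal
(7,3): no bracket -> illegal
(7,4): no bracket -> illegal
W mobility = 11

Answer: B=6 W=11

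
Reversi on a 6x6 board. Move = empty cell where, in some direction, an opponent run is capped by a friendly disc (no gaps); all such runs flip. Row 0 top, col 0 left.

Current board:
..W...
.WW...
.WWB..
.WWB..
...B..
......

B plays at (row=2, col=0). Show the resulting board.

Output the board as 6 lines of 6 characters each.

Answer: ..W...
.WW...
BBBB..
.WWB..
...B..
......

Derivation:
Place B at (2,0); scan 8 dirs for brackets.
Dir NW: edge -> no flip
Dir N: first cell '.' (not opp) -> no flip
Dir NE: opp run (1,1) (0,2), next=edge -> no flip
Dir W: edge -> no flip
Dir E: opp run (2,1) (2,2) capped by B -> flip
Dir SW: edge -> no flip
Dir S: first cell '.' (not opp) -> no flip
Dir SE: opp run (3,1), next='.' -> no flip
All flips: (2,1) (2,2)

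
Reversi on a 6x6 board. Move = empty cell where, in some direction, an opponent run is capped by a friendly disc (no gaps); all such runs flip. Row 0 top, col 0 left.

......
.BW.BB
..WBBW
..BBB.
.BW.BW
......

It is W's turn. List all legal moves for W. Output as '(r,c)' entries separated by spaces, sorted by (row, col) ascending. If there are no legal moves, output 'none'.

(0,0): flips 1 -> legal
(0,1): no bracket -> illegal
(0,2): no bracket -> illegal
(0,3): flips 1 -> legal
(0,4): no bracket -> illegal
(0,5): flips 1 -> legal
(1,0): flips 1 -> legal
(1,3): no bracket -> illegal
(2,0): no bracket -> illegal
(2,1): no bracket -> illegal
(3,0): no bracket -> illegal
(3,1): no bracket -> illegal
(3,5): no bracket -> illegal
(4,0): flips 1 -> legal
(4,3): flips 2 -> legal
(5,0): no bracket -> illegal
(5,1): no bracket -> illegal
(5,2): no bracket -> illegal
(5,3): no bracket -> illegal
(5,4): no bracket -> illegal
(5,5): flips 2 -> legal

Answer: (0,0) (0,3) (0,5) (1,0) (4,0) (4,3) (5,5)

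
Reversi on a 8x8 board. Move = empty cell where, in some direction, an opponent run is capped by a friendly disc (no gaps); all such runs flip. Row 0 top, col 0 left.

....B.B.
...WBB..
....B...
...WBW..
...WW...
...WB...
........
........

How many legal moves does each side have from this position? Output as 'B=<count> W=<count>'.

Answer: B=8 W=5

Derivation:
-- B to move --
(0,2): flips 1 -> legal
(0,3): no bracket -> illegal
(1,2): flips 1 -> legal
(2,2): flips 1 -> legal
(2,3): no bracket -> illegal
(2,5): no bracket -> illegal
(2,6): no bracket -> illegal
(3,2): flips 2 -> legal
(3,6): flips 1 -> legal
(4,2): flips 1 -> legal
(4,5): no bracket -> illegal
(4,6): flips 1 -> legal
(5,2): flips 2 -> legal
(5,5): no bracket -> illegal
(6,2): no bracket -> illegal
(6,3): no bracket -> illegal
(6,4): no bracket -> illegal
B mobility = 8
-- W to move --
(0,3): no bracket -> illegal
(0,5): no bracket -> illegal
(0,7): no bracket -> illegal
(1,6): flips 2 -> legal
(1,7): no bracket -> illegal
(2,3): no bracket -> illegal
(2,5): flips 1 -> legal
(2,6): no bracket -> illegal
(4,5): no bracket -> illegal
(5,5): flips 1 -> legal
(6,3): no bracket -> illegal
(6,4): flips 1 -> legal
(6,5): flips 1 -> legal
W mobility = 5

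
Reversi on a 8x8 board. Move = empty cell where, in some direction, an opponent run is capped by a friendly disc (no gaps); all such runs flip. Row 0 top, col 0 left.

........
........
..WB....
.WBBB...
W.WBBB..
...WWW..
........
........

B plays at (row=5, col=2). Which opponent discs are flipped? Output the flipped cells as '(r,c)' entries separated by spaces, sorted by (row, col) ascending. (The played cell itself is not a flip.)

Dir NW: first cell '.' (not opp) -> no flip
Dir N: opp run (4,2) capped by B -> flip
Dir NE: first cell 'B' (not opp) -> no flip
Dir W: first cell '.' (not opp) -> no flip
Dir E: opp run (5,3) (5,4) (5,5), next='.' -> no flip
Dir SW: first cell '.' (not opp) -> no flip
Dir S: first cell '.' (not opp) -> no flip
Dir SE: first cell '.' (not opp) -> no flip

Answer: (4,2)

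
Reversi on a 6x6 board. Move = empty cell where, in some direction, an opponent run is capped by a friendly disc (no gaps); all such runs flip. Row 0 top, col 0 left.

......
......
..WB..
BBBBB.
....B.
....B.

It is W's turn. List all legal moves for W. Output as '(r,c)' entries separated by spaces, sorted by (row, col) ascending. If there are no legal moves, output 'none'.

(1,2): no bracket -> illegal
(1,3): no bracket -> illegal
(1,4): no bracket -> illegal
(2,0): no bracket -> illegal
(2,1): no bracket -> illegal
(2,4): flips 1 -> legal
(2,5): no bracket -> illegal
(3,5): no bracket -> illegal
(4,0): flips 1 -> legal
(4,1): no bracket -> illegal
(4,2): flips 1 -> legal
(4,3): no bracket -> illegal
(4,5): no bracket -> illegal
(5,3): no bracket -> illegal
(5,5): flips 2 -> legal

Answer: (2,4) (4,0) (4,2) (5,5)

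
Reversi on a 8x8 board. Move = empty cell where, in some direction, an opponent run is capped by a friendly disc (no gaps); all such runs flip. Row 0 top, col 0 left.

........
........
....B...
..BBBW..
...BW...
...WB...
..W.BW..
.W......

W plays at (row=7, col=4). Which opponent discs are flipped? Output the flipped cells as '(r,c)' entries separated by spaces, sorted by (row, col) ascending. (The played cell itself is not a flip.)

Dir NW: first cell '.' (not opp) -> no flip
Dir N: opp run (6,4) (5,4) capped by W -> flip
Dir NE: first cell 'W' (not opp) -> no flip
Dir W: first cell '.' (not opp) -> no flip
Dir E: first cell '.' (not opp) -> no flip
Dir SW: edge -> no flip
Dir S: edge -> no flip
Dir SE: edge -> no flip

Answer: (5,4) (6,4)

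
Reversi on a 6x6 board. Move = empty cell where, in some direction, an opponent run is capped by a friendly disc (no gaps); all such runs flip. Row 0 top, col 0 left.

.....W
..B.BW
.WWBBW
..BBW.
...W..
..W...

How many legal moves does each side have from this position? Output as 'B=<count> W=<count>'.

-- B to move --
(0,4): no bracket -> illegal
(1,0): flips 1 -> legal
(1,1): flips 1 -> legal
(1,3): no bracket -> illegal
(2,0): flips 2 -> legal
(3,0): flips 1 -> legal
(3,1): no bracket -> illegal
(3,5): flips 1 -> legal
(4,1): no bracket -> illegal
(4,2): no bracket -> illegal
(4,4): flips 1 -> legal
(4,5): flips 1 -> legal
(5,1): no bracket -> illegal
(5,3): flips 1 -> legal
(5,4): flips 1 -> legal
B mobility = 9
-- W to move --
(0,1): flips 2 -> legal
(0,2): flips 1 -> legal
(0,3): flips 2 -> legal
(0,4): flips 2 -> legal
(1,1): no bracket -> illegal
(1,3): flips 3 -> legal
(3,1): flips 2 -> legal
(3,5): no bracket -> illegal
(4,1): flips 3 -> legal
(4,2): flips 3 -> legal
(4,4): flips 1 -> legal
W mobility = 9

Answer: B=9 W=9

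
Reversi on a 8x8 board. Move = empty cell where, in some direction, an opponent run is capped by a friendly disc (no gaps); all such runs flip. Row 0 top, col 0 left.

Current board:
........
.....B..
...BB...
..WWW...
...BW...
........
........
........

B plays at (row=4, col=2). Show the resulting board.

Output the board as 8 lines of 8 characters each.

Place B at (4,2); scan 8 dirs for brackets.
Dir NW: first cell '.' (not opp) -> no flip
Dir N: opp run (3,2), next='.' -> no flip
Dir NE: opp run (3,3) capped by B -> flip
Dir W: first cell '.' (not opp) -> no flip
Dir E: first cell 'B' (not opp) -> no flip
Dir SW: first cell '.' (not opp) -> no flip
Dir S: first cell '.' (not opp) -> no flip
Dir SE: first cell '.' (not opp) -> no flip
All flips: (3,3)

Answer: ........
.....B..
...BB...
..WBW...
..BBW...
........
........
........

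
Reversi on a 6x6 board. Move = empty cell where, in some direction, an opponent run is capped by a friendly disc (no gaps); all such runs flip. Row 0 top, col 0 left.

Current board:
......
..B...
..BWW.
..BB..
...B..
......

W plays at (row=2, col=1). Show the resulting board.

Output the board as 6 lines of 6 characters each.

Place W at (2,1); scan 8 dirs for brackets.
Dir NW: first cell '.' (not opp) -> no flip
Dir N: first cell '.' (not opp) -> no flip
Dir NE: opp run (1,2), next='.' -> no flip
Dir W: first cell '.' (not opp) -> no flip
Dir E: opp run (2,2) capped by W -> flip
Dir SW: first cell '.' (not opp) -> no flip
Dir S: first cell '.' (not opp) -> no flip
Dir SE: opp run (3,2) (4,3), next='.' -> no flip
All flips: (2,2)

Answer: ......
..B...
.WWWW.
..BB..
...B..
......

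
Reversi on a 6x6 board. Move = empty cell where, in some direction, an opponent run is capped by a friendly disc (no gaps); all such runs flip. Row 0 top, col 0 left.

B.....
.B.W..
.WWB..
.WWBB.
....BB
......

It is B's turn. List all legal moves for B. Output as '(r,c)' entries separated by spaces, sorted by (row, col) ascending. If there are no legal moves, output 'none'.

(0,2): no bracket -> illegal
(0,3): flips 1 -> legal
(0,4): no bracket -> illegal
(1,0): no bracket -> illegal
(1,2): no bracket -> illegal
(1,4): no bracket -> illegal
(2,0): flips 2 -> legal
(2,4): no bracket -> illegal
(3,0): flips 2 -> legal
(4,0): no bracket -> illegal
(4,1): flips 3 -> legal
(4,2): no bracket -> illegal
(4,3): no bracket -> illegal

Answer: (0,3) (2,0) (3,0) (4,1)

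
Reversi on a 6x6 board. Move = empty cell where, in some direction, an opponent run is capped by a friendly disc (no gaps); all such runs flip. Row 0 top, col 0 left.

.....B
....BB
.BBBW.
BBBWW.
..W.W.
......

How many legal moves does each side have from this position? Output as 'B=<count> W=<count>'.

-- B to move --
(1,3): no bracket -> illegal
(2,5): flips 1 -> legal
(3,5): flips 2 -> legal
(4,1): no bracket -> illegal
(4,3): flips 1 -> legal
(4,5): flips 1 -> legal
(5,1): flips 3 -> legal
(5,2): flips 1 -> legal
(5,3): flips 1 -> legal
(5,4): flips 3 -> legal
(5,5): flips 2 -> legal
B mobility = 9
-- W to move --
(0,3): no bracket -> illegal
(0,4): flips 1 -> legal
(1,0): no bracket -> illegal
(1,1): flips 1 -> legal
(1,2): flips 3 -> legal
(1,3): flips 1 -> legal
(2,0): flips 4 -> legal
(2,5): no bracket -> illegal
(4,0): no bracket -> illegal
(4,1): no bracket -> illegal
(4,3): no bracket -> illegal
W mobility = 5

Answer: B=9 W=5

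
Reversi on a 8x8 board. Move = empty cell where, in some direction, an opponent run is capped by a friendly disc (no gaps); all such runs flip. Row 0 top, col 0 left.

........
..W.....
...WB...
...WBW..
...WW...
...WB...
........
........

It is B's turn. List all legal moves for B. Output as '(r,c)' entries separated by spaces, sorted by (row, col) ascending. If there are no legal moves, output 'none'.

(0,1): flips 2 -> legal
(0,2): no bracket -> illegal
(0,3): no bracket -> illegal
(1,1): no bracket -> illegal
(1,3): no bracket -> illegal
(1,4): no bracket -> illegal
(2,1): no bracket -> illegal
(2,2): flips 1 -> legal
(2,5): no bracket -> illegal
(2,6): no bracket -> illegal
(3,2): flips 2 -> legal
(3,6): flips 1 -> legal
(4,2): flips 1 -> legal
(4,5): no bracket -> illegal
(4,6): flips 1 -> legal
(5,2): flips 2 -> legal
(5,5): no bracket -> illegal
(6,2): no bracket -> illegal
(6,3): no bracket -> illegal
(6,4): no bracket -> illegal

Answer: (0,1) (2,2) (3,2) (3,6) (4,2) (4,6) (5,2)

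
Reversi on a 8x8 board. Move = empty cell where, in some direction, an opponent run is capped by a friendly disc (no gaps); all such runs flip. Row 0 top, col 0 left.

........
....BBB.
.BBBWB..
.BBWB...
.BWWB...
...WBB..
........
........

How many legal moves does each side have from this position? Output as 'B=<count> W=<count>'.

-- B to move --
(1,3): no bracket -> illegal
(3,5): no bracket -> illegal
(5,1): flips 3 -> legal
(5,2): flips 3 -> legal
(6,2): flips 1 -> legal
(6,3): flips 3 -> legal
(6,4): flips 2 -> legal
B mobility = 5
-- W to move --
(0,3): no bracket -> illegal
(0,4): flips 1 -> legal
(0,5): no bracket -> illegal
(0,6): flips 1 -> legal
(0,7): flips 3 -> legal
(1,0): flips 2 -> legal
(1,1): flips 1 -> legal
(1,2): flips 2 -> legal
(1,3): flips 1 -> legal
(1,7): no bracket -> illegal
(2,0): flips 4 -> legal
(2,6): flips 1 -> legal
(2,7): no bracket -> illegal
(3,0): flips 2 -> legal
(3,5): flips 2 -> legal
(3,6): no bracket -> illegal
(4,0): flips 1 -> legal
(4,5): flips 1 -> legal
(4,6): no bracket -> illegal
(5,0): no bracket -> illegal
(5,1): no bracket -> illegal
(5,2): no bracket -> illegal
(5,6): flips 2 -> legal
(6,3): no bracket -> illegal
(6,4): flips 3 -> legal
(6,5): flips 1 -> legal
(6,6): flips 2 -> legal
W mobility = 17

Answer: B=5 W=17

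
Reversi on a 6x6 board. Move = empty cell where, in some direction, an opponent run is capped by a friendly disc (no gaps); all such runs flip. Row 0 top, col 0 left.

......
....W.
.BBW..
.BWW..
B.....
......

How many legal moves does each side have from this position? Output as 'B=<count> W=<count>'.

Answer: B=5 W=5

Derivation:
-- B to move --
(0,3): no bracket -> illegal
(0,4): no bracket -> illegal
(0,5): no bracket -> illegal
(1,2): no bracket -> illegal
(1,3): no bracket -> illegal
(1,5): no bracket -> illegal
(2,4): flips 1 -> legal
(2,5): no bracket -> illegal
(3,4): flips 2 -> legal
(4,1): no bracket -> illegal
(4,2): flips 1 -> legal
(4,3): flips 1 -> legal
(4,4): flips 1 -> legal
B mobility = 5
-- W to move --
(1,0): flips 1 -> legal
(1,1): flips 1 -> legal
(1,2): flips 1 -> legal
(1,3): no bracket -> illegal
(2,0): flips 2 -> legal
(3,0): flips 1 -> legal
(4,1): no bracket -> illegal
(4,2): no bracket -> illegal
(5,0): no bracket -> illegal
(5,1): no bracket -> illegal
W mobility = 5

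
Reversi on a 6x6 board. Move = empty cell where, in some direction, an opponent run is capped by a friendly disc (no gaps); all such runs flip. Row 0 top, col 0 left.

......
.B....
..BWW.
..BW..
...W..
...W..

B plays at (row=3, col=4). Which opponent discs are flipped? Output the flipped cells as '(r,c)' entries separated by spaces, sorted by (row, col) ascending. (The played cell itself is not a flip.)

Answer: (3,3)

Derivation:
Dir NW: opp run (2,3), next='.' -> no flip
Dir N: opp run (2,4), next='.' -> no flip
Dir NE: first cell '.' (not opp) -> no flip
Dir W: opp run (3,3) capped by B -> flip
Dir E: first cell '.' (not opp) -> no flip
Dir SW: opp run (4,3), next='.' -> no flip
Dir S: first cell '.' (not opp) -> no flip
Dir SE: first cell '.' (not opp) -> no flip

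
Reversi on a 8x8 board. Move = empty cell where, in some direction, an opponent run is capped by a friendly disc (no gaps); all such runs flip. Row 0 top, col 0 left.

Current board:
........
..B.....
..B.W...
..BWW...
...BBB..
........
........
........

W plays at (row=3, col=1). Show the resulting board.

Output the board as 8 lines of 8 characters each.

Place W at (3,1); scan 8 dirs for brackets.
Dir NW: first cell '.' (not opp) -> no flip
Dir N: first cell '.' (not opp) -> no flip
Dir NE: opp run (2,2), next='.' -> no flip
Dir W: first cell '.' (not opp) -> no flip
Dir E: opp run (3,2) capped by W -> flip
Dir SW: first cell '.' (not opp) -> no flip
Dir S: first cell '.' (not opp) -> no flip
Dir SE: first cell '.' (not opp) -> no flip
All flips: (3,2)

Answer: ........
..B.....
..B.W...
.WWWW...
...BBB..
........
........
........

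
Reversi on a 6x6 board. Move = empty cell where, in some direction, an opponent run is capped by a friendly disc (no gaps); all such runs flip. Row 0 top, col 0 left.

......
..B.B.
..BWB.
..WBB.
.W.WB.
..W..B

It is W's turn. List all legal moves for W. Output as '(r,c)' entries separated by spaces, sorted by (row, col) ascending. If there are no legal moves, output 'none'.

Answer: (0,1) (0,2) (0,5) (2,1) (2,5) (3,5) (4,5)

Derivation:
(0,1): flips 1 -> legal
(0,2): flips 2 -> legal
(0,3): no bracket -> illegal
(0,4): no bracket -> illegal
(0,5): flips 1 -> legal
(1,1): no bracket -> illegal
(1,3): no bracket -> illegal
(1,5): no bracket -> illegal
(2,1): flips 1 -> legal
(2,5): flips 2 -> legal
(3,1): no bracket -> illegal
(3,5): flips 2 -> legal
(4,2): no bracket -> illegal
(4,5): flips 2 -> legal
(5,3): no bracket -> illegal
(5,4): no bracket -> illegal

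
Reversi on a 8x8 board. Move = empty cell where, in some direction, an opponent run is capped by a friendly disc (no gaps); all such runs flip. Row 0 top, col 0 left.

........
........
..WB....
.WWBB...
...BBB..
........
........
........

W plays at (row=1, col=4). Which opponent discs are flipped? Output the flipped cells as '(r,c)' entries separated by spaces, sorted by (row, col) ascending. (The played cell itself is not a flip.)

Answer: (2,3)

Derivation:
Dir NW: first cell '.' (not opp) -> no flip
Dir N: first cell '.' (not opp) -> no flip
Dir NE: first cell '.' (not opp) -> no flip
Dir W: first cell '.' (not opp) -> no flip
Dir E: first cell '.' (not opp) -> no flip
Dir SW: opp run (2,3) capped by W -> flip
Dir S: first cell '.' (not opp) -> no flip
Dir SE: first cell '.' (not opp) -> no flip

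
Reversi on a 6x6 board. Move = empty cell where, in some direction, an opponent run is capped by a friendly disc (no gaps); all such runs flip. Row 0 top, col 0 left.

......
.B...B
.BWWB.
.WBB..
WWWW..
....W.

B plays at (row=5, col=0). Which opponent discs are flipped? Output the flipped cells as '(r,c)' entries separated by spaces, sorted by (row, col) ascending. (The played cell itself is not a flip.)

Dir NW: edge -> no flip
Dir N: opp run (4,0), next='.' -> no flip
Dir NE: opp run (4,1) capped by B -> flip
Dir W: edge -> no flip
Dir E: first cell '.' (not opp) -> no flip
Dir SW: edge -> no flip
Dir S: edge -> no flip
Dir SE: edge -> no flip

Answer: (4,1)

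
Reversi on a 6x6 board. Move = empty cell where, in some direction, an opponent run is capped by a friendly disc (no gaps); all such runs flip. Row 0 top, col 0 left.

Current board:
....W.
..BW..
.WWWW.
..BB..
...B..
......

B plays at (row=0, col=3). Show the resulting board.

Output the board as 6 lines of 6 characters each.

Place B at (0,3); scan 8 dirs for brackets.
Dir NW: edge -> no flip
Dir N: edge -> no flip
Dir NE: edge -> no flip
Dir W: first cell '.' (not opp) -> no flip
Dir E: opp run (0,4), next='.' -> no flip
Dir SW: first cell 'B' (not opp) -> no flip
Dir S: opp run (1,3) (2,3) capped by B -> flip
Dir SE: first cell '.' (not opp) -> no flip
All flips: (1,3) (2,3)

Answer: ...BW.
..BB..
.WWBW.
..BB..
...B..
......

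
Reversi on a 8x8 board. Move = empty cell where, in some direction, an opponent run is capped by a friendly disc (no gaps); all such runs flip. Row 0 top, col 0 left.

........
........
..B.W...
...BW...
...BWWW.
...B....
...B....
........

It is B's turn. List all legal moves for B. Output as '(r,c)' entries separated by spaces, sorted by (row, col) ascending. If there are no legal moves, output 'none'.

(1,3): no bracket -> illegal
(1,4): no bracket -> illegal
(1,5): flips 1 -> legal
(2,3): no bracket -> illegal
(2,5): flips 1 -> legal
(3,5): flips 2 -> legal
(3,6): no bracket -> illegal
(3,7): no bracket -> illegal
(4,7): flips 3 -> legal
(5,4): no bracket -> illegal
(5,5): flips 1 -> legal
(5,6): no bracket -> illegal
(5,7): no bracket -> illegal

Answer: (1,5) (2,5) (3,5) (4,7) (5,5)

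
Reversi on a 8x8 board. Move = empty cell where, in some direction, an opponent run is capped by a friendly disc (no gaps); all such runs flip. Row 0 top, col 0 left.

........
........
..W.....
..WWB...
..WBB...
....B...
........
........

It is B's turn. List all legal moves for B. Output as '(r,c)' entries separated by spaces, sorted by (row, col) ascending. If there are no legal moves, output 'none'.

Answer: (1,1) (2,1) (2,3) (3,1) (4,1)

Derivation:
(1,1): flips 2 -> legal
(1,2): no bracket -> illegal
(1,3): no bracket -> illegal
(2,1): flips 1 -> legal
(2,3): flips 1 -> legal
(2,4): no bracket -> illegal
(3,1): flips 2 -> legal
(4,1): flips 1 -> legal
(5,1): no bracket -> illegal
(5,2): no bracket -> illegal
(5,3): no bracket -> illegal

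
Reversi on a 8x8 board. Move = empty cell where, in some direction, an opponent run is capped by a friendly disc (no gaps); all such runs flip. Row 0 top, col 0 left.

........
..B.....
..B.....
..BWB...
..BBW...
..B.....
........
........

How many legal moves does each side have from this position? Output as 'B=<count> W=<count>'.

Answer: B=5 W=7

Derivation:
-- B to move --
(2,3): flips 1 -> legal
(2,4): flips 1 -> legal
(3,5): no bracket -> illegal
(4,5): flips 1 -> legal
(5,3): no bracket -> illegal
(5,4): flips 1 -> legal
(5,5): flips 2 -> legal
B mobility = 5
-- W to move --
(0,1): no bracket -> illegal
(0,2): no bracket -> illegal
(0,3): no bracket -> illegal
(1,1): flips 1 -> legal
(1,3): no bracket -> illegal
(2,1): no bracket -> illegal
(2,3): no bracket -> illegal
(2,4): flips 1 -> legal
(2,5): no bracket -> illegal
(3,1): flips 1 -> legal
(3,5): flips 1 -> legal
(4,1): flips 2 -> legal
(4,5): no bracket -> illegal
(5,1): flips 1 -> legal
(5,3): flips 1 -> legal
(5,4): no bracket -> illegal
(6,1): no bracket -> illegal
(6,2): no bracket -> illegal
(6,3): no bracket -> illegal
W mobility = 7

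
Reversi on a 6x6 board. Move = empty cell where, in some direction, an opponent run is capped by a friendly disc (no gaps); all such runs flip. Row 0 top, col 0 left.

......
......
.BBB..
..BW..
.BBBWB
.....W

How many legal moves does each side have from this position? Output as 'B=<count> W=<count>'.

-- B to move --
(2,4): flips 1 -> legal
(3,4): flips 1 -> legal
(3,5): no bracket -> illegal
(5,3): no bracket -> illegal
(5,4): no bracket -> illegal
B mobility = 2
-- W to move --
(1,0): no bracket -> illegal
(1,1): flips 1 -> legal
(1,2): no bracket -> illegal
(1,3): flips 1 -> legal
(1,4): no bracket -> illegal
(2,0): no bracket -> illegal
(2,4): no bracket -> illegal
(3,0): no bracket -> illegal
(3,1): flips 1 -> legal
(3,4): no bracket -> illegal
(3,5): flips 1 -> legal
(4,0): flips 3 -> legal
(5,0): no bracket -> illegal
(5,1): flips 1 -> legal
(5,2): no bracket -> illegal
(5,3): flips 1 -> legal
(5,4): no bracket -> illegal
W mobility = 7

Answer: B=2 W=7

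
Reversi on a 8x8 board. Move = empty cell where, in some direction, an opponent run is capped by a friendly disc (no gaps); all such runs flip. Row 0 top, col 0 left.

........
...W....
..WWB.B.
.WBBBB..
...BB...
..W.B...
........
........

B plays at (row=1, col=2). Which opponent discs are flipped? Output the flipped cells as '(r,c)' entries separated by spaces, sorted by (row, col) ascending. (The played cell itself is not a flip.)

Dir NW: first cell '.' (not opp) -> no flip
Dir N: first cell '.' (not opp) -> no flip
Dir NE: first cell '.' (not opp) -> no flip
Dir W: first cell '.' (not opp) -> no flip
Dir E: opp run (1,3), next='.' -> no flip
Dir SW: first cell '.' (not opp) -> no flip
Dir S: opp run (2,2) capped by B -> flip
Dir SE: opp run (2,3) capped by B -> flip

Answer: (2,2) (2,3)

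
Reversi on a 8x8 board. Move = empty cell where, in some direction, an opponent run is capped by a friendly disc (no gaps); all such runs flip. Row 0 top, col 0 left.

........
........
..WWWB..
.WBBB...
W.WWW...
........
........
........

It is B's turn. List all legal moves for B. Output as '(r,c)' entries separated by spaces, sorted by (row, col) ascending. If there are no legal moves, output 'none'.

Answer: (1,1) (1,2) (1,3) (1,4) (1,5) (2,1) (3,0) (5,1) (5,2) (5,3) (5,4) (5,5)

Derivation:
(1,1): flips 1 -> legal
(1,2): flips 2 -> legal
(1,3): flips 1 -> legal
(1,4): flips 2 -> legal
(1,5): flips 1 -> legal
(2,0): no bracket -> illegal
(2,1): flips 3 -> legal
(3,0): flips 1 -> legal
(3,5): no bracket -> illegal
(4,1): no bracket -> illegal
(4,5): no bracket -> illegal
(5,0): no bracket -> illegal
(5,1): flips 1 -> legal
(5,2): flips 2 -> legal
(5,3): flips 1 -> legal
(5,4): flips 2 -> legal
(5,5): flips 1 -> legal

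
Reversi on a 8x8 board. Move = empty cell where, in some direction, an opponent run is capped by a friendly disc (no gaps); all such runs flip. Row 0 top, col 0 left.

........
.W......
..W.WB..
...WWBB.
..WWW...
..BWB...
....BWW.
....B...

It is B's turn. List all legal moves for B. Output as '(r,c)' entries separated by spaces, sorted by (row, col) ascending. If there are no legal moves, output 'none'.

Answer: (1,3) (1,4) (2,3) (3,1) (3,2) (5,6) (6,2) (6,7) (7,6)

Derivation:
(0,0): no bracket -> illegal
(0,1): no bracket -> illegal
(0,2): no bracket -> illegal
(1,0): no bracket -> illegal
(1,2): no bracket -> illegal
(1,3): flips 1 -> legal
(1,4): flips 3 -> legal
(1,5): no bracket -> illegal
(2,0): no bracket -> illegal
(2,1): no bracket -> illegal
(2,3): flips 1 -> legal
(3,1): flips 2 -> legal
(3,2): flips 4 -> legal
(4,1): no bracket -> illegal
(4,5): no bracket -> illegal
(5,1): no bracket -> illegal
(5,5): no bracket -> illegal
(5,6): flips 1 -> legal
(5,7): no bracket -> illegal
(6,2): flips 2 -> legal
(6,3): no bracket -> illegal
(6,7): flips 2 -> legal
(7,5): no bracket -> illegal
(7,6): flips 1 -> legal
(7,7): no bracket -> illegal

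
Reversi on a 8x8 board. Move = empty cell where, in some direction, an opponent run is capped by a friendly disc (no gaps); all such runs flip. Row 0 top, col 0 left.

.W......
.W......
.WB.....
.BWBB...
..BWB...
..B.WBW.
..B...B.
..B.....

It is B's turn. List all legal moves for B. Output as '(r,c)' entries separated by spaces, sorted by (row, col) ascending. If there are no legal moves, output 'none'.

Answer: (0,0) (2,0) (4,6) (5,3) (5,7) (6,4)

Derivation:
(0,0): flips 1 -> legal
(0,2): no bracket -> illegal
(1,0): no bracket -> illegal
(1,2): no bracket -> illegal
(2,0): flips 1 -> legal
(2,3): no bracket -> illegal
(3,0): no bracket -> illegal
(4,1): no bracket -> illegal
(4,5): no bracket -> illegal
(4,6): flips 1 -> legal
(4,7): no bracket -> illegal
(5,3): flips 2 -> legal
(5,7): flips 1 -> legal
(6,3): no bracket -> illegal
(6,4): flips 1 -> legal
(6,5): no bracket -> illegal
(6,7): no bracket -> illegal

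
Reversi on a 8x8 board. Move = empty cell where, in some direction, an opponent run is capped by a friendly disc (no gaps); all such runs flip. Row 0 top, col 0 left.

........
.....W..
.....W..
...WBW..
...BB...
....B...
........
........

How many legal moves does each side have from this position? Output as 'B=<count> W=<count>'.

Answer: B=6 W=3

Derivation:
-- B to move --
(0,4): no bracket -> illegal
(0,5): no bracket -> illegal
(0,6): no bracket -> illegal
(1,4): no bracket -> illegal
(1,6): flips 1 -> legal
(2,2): flips 1 -> legal
(2,3): flips 1 -> legal
(2,4): no bracket -> illegal
(2,6): flips 1 -> legal
(3,2): flips 1 -> legal
(3,6): flips 1 -> legal
(4,2): no bracket -> illegal
(4,5): no bracket -> illegal
(4,6): no bracket -> illegal
B mobility = 6
-- W to move --
(2,3): no bracket -> illegal
(2,4): no bracket -> illegal
(3,2): no bracket -> illegal
(4,2): no bracket -> illegal
(4,5): no bracket -> illegal
(5,2): flips 2 -> legal
(5,3): flips 2 -> legal
(5,5): flips 1 -> legal
(6,3): no bracket -> illegal
(6,4): no bracket -> illegal
(6,5): no bracket -> illegal
W mobility = 3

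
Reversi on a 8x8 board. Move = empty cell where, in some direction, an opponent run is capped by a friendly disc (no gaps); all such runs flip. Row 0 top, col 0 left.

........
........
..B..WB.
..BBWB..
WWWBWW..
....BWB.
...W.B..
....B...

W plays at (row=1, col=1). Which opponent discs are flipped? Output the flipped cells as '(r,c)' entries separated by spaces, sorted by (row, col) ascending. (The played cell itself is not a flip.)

Dir NW: first cell '.' (not opp) -> no flip
Dir N: first cell '.' (not opp) -> no flip
Dir NE: first cell '.' (not opp) -> no flip
Dir W: first cell '.' (not opp) -> no flip
Dir E: first cell '.' (not opp) -> no flip
Dir SW: first cell '.' (not opp) -> no flip
Dir S: first cell '.' (not opp) -> no flip
Dir SE: opp run (2,2) (3,3) capped by W -> flip

Answer: (2,2) (3,3)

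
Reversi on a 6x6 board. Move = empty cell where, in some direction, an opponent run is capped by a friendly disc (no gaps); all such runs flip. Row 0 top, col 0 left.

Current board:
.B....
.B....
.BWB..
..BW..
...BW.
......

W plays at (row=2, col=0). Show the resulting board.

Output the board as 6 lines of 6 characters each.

Answer: .B....
.B....
WWWB..
..BW..
...BW.
......

Derivation:
Place W at (2,0); scan 8 dirs for brackets.
Dir NW: edge -> no flip
Dir N: first cell '.' (not opp) -> no flip
Dir NE: opp run (1,1), next='.' -> no flip
Dir W: edge -> no flip
Dir E: opp run (2,1) capped by W -> flip
Dir SW: edge -> no flip
Dir S: first cell '.' (not opp) -> no flip
Dir SE: first cell '.' (not opp) -> no flip
All flips: (2,1)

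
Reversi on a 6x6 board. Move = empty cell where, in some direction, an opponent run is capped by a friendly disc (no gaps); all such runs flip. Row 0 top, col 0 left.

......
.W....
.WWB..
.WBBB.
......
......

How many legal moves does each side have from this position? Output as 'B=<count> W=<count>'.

Answer: B=5 W=5

Derivation:
-- B to move --
(0,0): flips 2 -> legal
(0,1): no bracket -> illegal
(0,2): no bracket -> illegal
(1,0): flips 1 -> legal
(1,2): flips 1 -> legal
(1,3): no bracket -> illegal
(2,0): flips 2 -> legal
(3,0): flips 1 -> legal
(4,0): no bracket -> illegal
(4,1): no bracket -> illegal
(4,2): no bracket -> illegal
B mobility = 5
-- W to move --
(1,2): no bracket -> illegal
(1,3): no bracket -> illegal
(1,4): no bracket -> illegal
(2,4): flips 1 -> legal
(2,5): no bracket -> illegal
(3,5): flips 3 -> legal
(4,1): no bracket -> illegal
(4,2): flips 1 -> legal
(4,3): flips 1 -> legal
(4,4): flips 1 -> legal
(4,5): no bracket -> illegal
W mobility = 5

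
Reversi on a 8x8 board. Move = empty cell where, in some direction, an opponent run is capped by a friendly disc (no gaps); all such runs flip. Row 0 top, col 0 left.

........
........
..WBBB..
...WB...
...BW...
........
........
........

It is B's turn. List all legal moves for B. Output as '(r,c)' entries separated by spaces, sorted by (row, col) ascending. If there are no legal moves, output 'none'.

(1,1): no bracket -> illegal
(1,2): no bracket -> illegal
(1,3): no bracket -> illegal
(2,1): flips 1 -> legal
(3,1): no bracket -> illegal
(3,2): flips 1 -> legal
(3,5): no bracket -> illegal
(4,2): flips 1 -> legal
(4,5): flips 1 -> legal
(5,3): no bracket -> illegal
(5,4): flips 1 -> legal
(5,5): no bracket -> illegal

Answer: (2,1) (3,2) (4,2) (4,5) (5,4)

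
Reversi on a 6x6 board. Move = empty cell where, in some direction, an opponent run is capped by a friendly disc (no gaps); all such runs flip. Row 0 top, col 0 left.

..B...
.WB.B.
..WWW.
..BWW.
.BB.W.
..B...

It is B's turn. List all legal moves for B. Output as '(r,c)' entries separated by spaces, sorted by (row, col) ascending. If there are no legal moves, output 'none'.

(0,0): no bracket -> illegal
(0,1): no bracket -> illegal
(1,0): flips 1 -> legal
(1,3): no bracket -> illegal
(1,5): flips 2 -> legal
(2,0): flips 1 -> legal
(2,1): no bracket -> illegal
(2,5): no bracket -> illegal
(3,1): no bracket -> illegal
(3,5): flips 2 -> legal
(4,3): no bracket -> illegal
(4,5): flips 2 -> legal
(5,3): no bracket -> illegal
(5,4): flips 3 -> legal
(5,5): no bracket -> illegal

Answer: (1,0) (1,5) (2,0) (3,5) (4,5) (5,4)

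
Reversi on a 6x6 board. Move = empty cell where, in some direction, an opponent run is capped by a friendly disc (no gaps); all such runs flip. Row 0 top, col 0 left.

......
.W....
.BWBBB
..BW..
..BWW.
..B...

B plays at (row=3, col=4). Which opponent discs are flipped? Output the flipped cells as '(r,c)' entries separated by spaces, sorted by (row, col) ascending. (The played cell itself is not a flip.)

Dir NW: first cell 'B' (not opp) -> no flip
Dir N: first cell 'B' (not opp) -> no flip
Dir NE: first cell 'B' (not opp) -> no flip
Dir W: opp run (3,3) capped by B -> flip
Dir E: first cell '.' (not opp) -> no flip
Dir SW: opp run (4,3) capped by B -> flip
Dir S: opp run (4,4), next='.' -> no flip
Dir SE: first cell '.' (not opp) -> no flip

Answer: (3,3) (4,3)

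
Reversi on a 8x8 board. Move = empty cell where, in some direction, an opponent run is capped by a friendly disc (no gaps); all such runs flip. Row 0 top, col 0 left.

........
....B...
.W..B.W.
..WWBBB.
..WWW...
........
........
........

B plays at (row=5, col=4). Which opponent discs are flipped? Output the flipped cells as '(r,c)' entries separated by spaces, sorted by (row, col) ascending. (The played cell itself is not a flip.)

Dir NW: opp run (4,3) (3,2) (2,1), next='.' -> no flip
Dir N: opp run (4,4) capped by B -> flip
Dir NE: first cell '.' (not opp) -> no flip
Dir W: first cell '.' (not opp) -> no flip
Dir E: first cell '.' (not opp) -> no flip
Dir SW: first cell '.' (not opp) -> no flip
Dir S: first cell '.' (not opp) -> no flip
Dir SE: first cell '.' (not opp) -> no flip

Answer: (4,4)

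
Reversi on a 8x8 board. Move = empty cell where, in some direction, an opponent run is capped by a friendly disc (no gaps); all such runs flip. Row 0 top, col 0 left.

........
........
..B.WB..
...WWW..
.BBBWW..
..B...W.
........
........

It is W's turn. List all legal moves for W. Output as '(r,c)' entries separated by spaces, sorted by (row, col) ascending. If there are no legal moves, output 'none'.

(1,1): flips 1 -> legal
(1,2): no bracket -> illegal
(1,3): no bracket -> illegal
(1,4): no bracket -> illegal
(1,5): flips 1 -> legal
(1,6): flips 1 -> legal
(2,1): no bracket -> illegal
(2,3): no bracket -> illegal
(2,6): flips 1 -> legal
(3,0): no bracket -> illegal
(3,1): no bracket -> illegal
(3,2): no bracket -> illegal
(3,6): no bracket -> illegal
(4,0): flips 3 -> legal
(5,0): no bracket -> illegal
(5,1): flips 1 -> legal
(5,3): flips 1 -> legal
(5,4): no bracket -> illegal
(6,1): flips 2 -> legal
(6,2): no bracket -> illegal
(6,3): no bracket -> illegal

Answer: (1,1) (1,5) (1,6) (2,6) (4,0) (5,1) (5,3) (6,1)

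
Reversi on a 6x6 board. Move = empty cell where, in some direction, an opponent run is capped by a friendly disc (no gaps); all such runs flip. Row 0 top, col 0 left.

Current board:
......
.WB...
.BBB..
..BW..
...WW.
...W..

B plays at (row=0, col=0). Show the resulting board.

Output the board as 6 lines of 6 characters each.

Answer: B.....
.BB...
.BBB..
..BW..
...WW.
...W..

Derivation:
Place B at (0,0); scan 8 dirs for brackets.
Dir NW: edge -> no flip
Dir N: edge -> no flip
Dir NE: edge -> no flip
Dir W: edge -> no flip
Dir E: first cell '.' (not opp) -> no flip
Dir SW: edge -> no flip
Dir S: first cell '.' (not opp) -> no flip
Dir SE: opp run (1,1) capped by B -> flip
All flips: (1,1)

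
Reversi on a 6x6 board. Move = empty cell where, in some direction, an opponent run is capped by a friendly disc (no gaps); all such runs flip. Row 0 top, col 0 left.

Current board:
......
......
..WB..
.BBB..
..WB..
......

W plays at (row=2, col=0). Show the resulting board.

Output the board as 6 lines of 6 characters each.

Place W at (2,0); scan 8 dirs for brackets.
Dir NW: edge -> no flip
Dir N: first cell '.' (not opp) -> no flip
Dir NE: first cell '.' (not opp) -> no flip
Dir W: edge -> no flip
Dir E: first cell '.' (not opp) -> no flip
Dir SW: edge -> no flip
Dir S: first cell '.' (not opp) -> no flip
Dir SE: opp run (3,1) capped by W -> flip
All flips: (3,1)

Answer: ......
......
W.WB..
.WBB..
..WB..
......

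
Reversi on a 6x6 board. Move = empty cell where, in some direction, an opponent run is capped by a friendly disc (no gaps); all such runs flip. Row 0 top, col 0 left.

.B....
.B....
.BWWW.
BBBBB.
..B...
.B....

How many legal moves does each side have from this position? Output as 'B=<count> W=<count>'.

-- B to move --
(1,2): flips 2 -> legal
(1,3): flips 2 -> legal
(1,4): flips 2 -> legal
(1,5): flips 1 -> legal
(2,5): flips 3 -> legal
(3,5): no bracket -> illegal
B mobility = 5
-- W to move --
(0,0): flips 1 -> legal
(0,2): no bracket -> illegal
(1,0): no bracket -> illegal
(1,2): no bracket -> illegal
(2,0): flips 1 -> legal
(2,5): no bracket -> illegal
(3,5): no bracket -> illegal
(4,0): flips 1 -> legal
(4,1): flips 1 -> legal
(4,3): flips 1 -> legal
(4,4): flips 2 -> legal
(4,5): flips 1 -> legal
(5,0): no bracket -> illegal
(5,2): flips 2 -> legal
(5,3): no bracket -> illegal
W mobility = 8

Answer: B=5 W=8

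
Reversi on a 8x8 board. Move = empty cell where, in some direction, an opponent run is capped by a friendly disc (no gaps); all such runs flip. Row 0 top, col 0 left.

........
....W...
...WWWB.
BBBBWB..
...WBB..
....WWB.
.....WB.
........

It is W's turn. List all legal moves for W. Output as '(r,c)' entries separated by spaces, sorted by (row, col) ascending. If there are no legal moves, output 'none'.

(1,5): no bracket -> illegal
(1,6): no bracket -> illegal
(1,7): no bracket -> illegal
(2,0): no bracket -> illegal
(2,1): flips 1 -> legal
(2,2): flips 2 -> legal
(2,7): flips 1 -> legal
(3,6): flips 2 -> legal
(3,7): no bracket -> illegal
(4,0): no bracket -> illegal
(4,1): flips 1 -> legal
(4,2): flips 1 -> legal
(4,6): flips 3 -> legal
(4,7): flips 1 -> legal
(5,3): no bracket -> illegal
(5,7): flips 1 -> legal
(6,7): flips 3 -> legal
(7,5): no bracket -> illegal
(7,6): no bracket -> illegal
(7,7): flips 1 -> legal

Answer: (2,1) (2,2) (2,7) (3,6) (4,1) (4,2) (4,6) (4,7) (5,7) (6,7) (7,7)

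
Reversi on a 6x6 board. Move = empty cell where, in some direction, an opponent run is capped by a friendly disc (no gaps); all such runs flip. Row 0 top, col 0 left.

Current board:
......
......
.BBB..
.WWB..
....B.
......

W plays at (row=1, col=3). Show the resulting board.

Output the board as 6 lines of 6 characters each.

Place W at (1,3); scan 8 dirs for brackets.
Dir NW: first cell '.' (not opp) -> no flip
Dir N: first cell '.' (not opp) -> no flip
Dir NE: first cell '.' (not opp) -> no flip
Dir W: first cell '.' (not opp) -> no flip
Dir E: first cell '.' (not opp) -> no flip
Dir SW: opp run (2,2) capped by W -> flip
Dir S: opp run (2,3) (3,3), next='.' -> no flip
Dir SE: first cell '.' (not opp) -> no flip
All flips: (2,2)

Answer: ......
...W..
.BWB..
.WWB..
....B.
......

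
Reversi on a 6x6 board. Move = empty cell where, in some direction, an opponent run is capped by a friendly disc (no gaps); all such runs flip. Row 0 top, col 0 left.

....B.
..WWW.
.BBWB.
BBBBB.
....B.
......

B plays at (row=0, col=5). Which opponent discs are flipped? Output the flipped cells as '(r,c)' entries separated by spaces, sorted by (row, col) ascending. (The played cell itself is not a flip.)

Answer: (1,4) (2,3)

Derivation:
Dir NW: edge -> no flip
Dir N: edge -> no flip
Dir NE: edge -> no flip
Dir W: first cell 'B' (not opp) -> no flip
Dir E: edge -> no flip
Dir SW: opp run (1,4) (2,3) capped by B -> flip
Dir S: first cell '.' (not opp) -> no flip
Dir SE: edge -> no flip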